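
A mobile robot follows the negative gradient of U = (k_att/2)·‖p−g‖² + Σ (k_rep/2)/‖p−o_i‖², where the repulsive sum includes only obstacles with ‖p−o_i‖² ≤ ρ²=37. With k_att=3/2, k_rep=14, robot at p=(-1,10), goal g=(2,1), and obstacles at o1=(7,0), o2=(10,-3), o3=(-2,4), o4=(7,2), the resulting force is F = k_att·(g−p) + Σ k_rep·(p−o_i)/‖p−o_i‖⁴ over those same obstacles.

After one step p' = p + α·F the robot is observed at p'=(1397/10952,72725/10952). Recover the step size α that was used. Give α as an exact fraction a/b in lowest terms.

F_att = 3/2·(g−p) = 3/2·(3,-9) = (4.5000,-13.5000)
o1: d²=164 > ρ²=37 → inactive
o2: d²=290 > ρ²=37 → inactive
o3: d²=37 ≤ ρ²=37; F_rep = 14·(1,6)/37² = (0.0102,0.0614)
o4: d²=128 > ρ²=37 → inactive
F = F_att + ΣF_rep = (4.5102,-13.4386)
Δp = p'−p = (1.1276,-3.3597); α = Δx/Fx = (12349/10952) / (12349/2738) = 1/4
check: Δy/Fy = (-36795/10952) / (-36795/2738) = 1/4 ✓

α = 1/4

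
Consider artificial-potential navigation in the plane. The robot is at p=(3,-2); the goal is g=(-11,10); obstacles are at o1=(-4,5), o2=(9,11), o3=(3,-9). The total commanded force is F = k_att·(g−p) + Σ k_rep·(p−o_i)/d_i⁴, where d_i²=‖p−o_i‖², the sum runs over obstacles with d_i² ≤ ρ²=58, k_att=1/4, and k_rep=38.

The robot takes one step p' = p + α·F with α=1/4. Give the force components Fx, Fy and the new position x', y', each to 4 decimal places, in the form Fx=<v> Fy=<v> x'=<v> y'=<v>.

F_att = 1/4·(g−p) = 1/4·(-14,12) = (-3.5000,3.0000)
o1: d²=98 > ρ²=58 → inactive
o2: d²=205 > ρ²=58 → inactive
o3: d²=49 ≤ ρ²=58; F_rep = 38·(0,7)/49² = (0.0000,0.1108)
F = F_att + ΣF_rep = (-3.5000,3.1108)
p' = p + 1/4·F = (2.1250,-1.2223)

Fx=-3.5000 Fy=3.1108 x'=2.1250 y'=-1.2223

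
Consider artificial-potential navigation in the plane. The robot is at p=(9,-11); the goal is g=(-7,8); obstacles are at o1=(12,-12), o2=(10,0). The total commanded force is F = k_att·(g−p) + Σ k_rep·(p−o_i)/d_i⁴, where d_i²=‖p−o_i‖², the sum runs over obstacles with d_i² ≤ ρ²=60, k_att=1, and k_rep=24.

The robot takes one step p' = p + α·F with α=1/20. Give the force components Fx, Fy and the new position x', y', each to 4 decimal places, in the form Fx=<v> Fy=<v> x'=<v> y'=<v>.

F_att = 1·(g−p) = 1·(-16,19) = (-16.0000,19.0000)
o1: d²=10 ≤ ρ²=60; F_rep = 24·(-3,1)/10² = (-0.7200,0.2400)
o2: d²=122 > ρ²=60 → inactive
F = F_att + ΣF_rep = (-16.7200,19.2400)
p' = p + 1/20·F = (8.1640,-10.0380)

Fx=-16.7200 Fy=19.2400 x'=8.1640 y'=-10.0380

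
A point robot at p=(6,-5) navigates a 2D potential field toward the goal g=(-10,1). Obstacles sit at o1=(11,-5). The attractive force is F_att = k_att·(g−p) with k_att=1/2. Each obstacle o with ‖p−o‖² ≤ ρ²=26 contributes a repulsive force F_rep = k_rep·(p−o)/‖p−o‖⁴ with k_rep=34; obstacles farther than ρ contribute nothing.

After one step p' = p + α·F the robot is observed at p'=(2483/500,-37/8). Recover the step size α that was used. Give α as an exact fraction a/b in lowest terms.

F_att = 1/2·(g−p) = 1/2·(-16,6) = (-8.0000,3.0000)
o1: d²=25 ≤ ρ²=26; F_rep = 34·(-5,0)/25² = (-0.2720,0.0000)
F = F_att + ΣF_rep = (-8.2720,3.0000)
Δp = p'−p = (-1.0340,0.3750); α = Δx/Fx = (-517/500) / (-1034/125) = 1/8
check: Δy/Fy = (3/8) / (3) = 1/8 ✓

α = 1/8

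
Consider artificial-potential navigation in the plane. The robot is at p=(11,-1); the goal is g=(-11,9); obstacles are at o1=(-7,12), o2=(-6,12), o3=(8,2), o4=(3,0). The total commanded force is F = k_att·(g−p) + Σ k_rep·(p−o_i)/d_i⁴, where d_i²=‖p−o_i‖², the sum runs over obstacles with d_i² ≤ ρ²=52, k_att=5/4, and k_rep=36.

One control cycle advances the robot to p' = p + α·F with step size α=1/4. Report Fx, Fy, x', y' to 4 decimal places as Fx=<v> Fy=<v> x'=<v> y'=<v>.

Fx=-27.1667 Fy=12.1667 x'=4.2083 y'=2.0417

F_att = 5/4·(g−p) = 5/4·(-22,10) = (-27.5000,12.5000)
o1: d²=493 > ρ²=52 → inactive
o2: d²=458 > ρ²=52 → inactive
o3: d²=18 ≤ ρ²=52; F_rep = 36·(3,-3)/18² = (0.3333,-0.3333)
o4: d²=65 > ρ²=52 → inactive
F = F_att + ΣF_rep = (-27.1667,12.1667)
p' = p + 1/4·F = (4.2083,2.0417)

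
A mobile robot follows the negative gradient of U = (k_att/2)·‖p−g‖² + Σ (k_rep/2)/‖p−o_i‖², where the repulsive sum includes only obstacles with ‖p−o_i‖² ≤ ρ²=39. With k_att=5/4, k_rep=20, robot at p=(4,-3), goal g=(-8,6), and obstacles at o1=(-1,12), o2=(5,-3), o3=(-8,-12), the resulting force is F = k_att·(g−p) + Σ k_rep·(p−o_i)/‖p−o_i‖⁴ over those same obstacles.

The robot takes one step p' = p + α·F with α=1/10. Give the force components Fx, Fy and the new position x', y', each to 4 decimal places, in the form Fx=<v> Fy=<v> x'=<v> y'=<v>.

F_att = 5/4·(g−p) = 5/4·(-12,9) = (-15.0000,11.2500)
o1: d²=250 > ρ²=39 → inactive
o2: d²=1 ≤ ρ²=39; F_rep = 20·(-1,0)/1² = (-20.0000,0.0000)
o3: d²=225 > ρ²=39 → inactive
F = F_att + ΣF_rep = (-35.0000,11.2500)
p' = p + 1/10·F = (0.5000,-1.8750)

Fx=-35.0000 Fy=11.2500 x'=0.5000 y'=-1.8750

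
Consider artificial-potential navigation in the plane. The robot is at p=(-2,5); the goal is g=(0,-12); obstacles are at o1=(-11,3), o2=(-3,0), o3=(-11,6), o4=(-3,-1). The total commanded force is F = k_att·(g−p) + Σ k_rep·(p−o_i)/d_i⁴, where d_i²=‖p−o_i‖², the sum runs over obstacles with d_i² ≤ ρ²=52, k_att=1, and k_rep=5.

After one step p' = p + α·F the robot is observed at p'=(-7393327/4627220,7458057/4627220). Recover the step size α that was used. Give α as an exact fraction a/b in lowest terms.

α = 1/5

F_att = 1·(g−p) = 1·(2,-17) = (2.0000,-17.0000)
o1: d²=85 > ρ²=52 → inactive
o2: d²=26 ≤ ρ²=52; F_rep = 5·(1,5)/26² = (0.0074,0.0370)
o3: d²=82 > ρ²=52 → inactive
o4: d²=37 ≤ ρ²=52; F_rep = 5·(1,6)/37² = (0.0037,0.0219)
F = F_att + ΣF_rep = (2.0110,-16.9411)
Δp = p'−p = (0.4022,-3.3882); α = Δx/Fx = (1861113/4627220) / (1861113/925444) = 1/5
check: Δy/Fy = (-15678043/4627220) / (-15678043/925444) = 1/5 ✓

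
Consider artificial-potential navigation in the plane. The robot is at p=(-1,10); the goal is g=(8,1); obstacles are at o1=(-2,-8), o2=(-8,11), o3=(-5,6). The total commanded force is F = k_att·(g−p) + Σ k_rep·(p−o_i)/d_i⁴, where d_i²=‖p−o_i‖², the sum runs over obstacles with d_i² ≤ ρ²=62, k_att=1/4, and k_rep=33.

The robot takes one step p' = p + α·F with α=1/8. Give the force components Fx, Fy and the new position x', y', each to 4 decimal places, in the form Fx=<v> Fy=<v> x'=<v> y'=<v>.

F_att = 1/4·(g−p) = 1/4·(9,-9) = (2.2500,-2.2500)
o1: d²=325 > ρ²=62 → inactive
o2: d²=50 ≤ ρ²=62; F_rep = 33·(7,-1)/50² = (0.0924,-0.0132)
o3: d²=32 ≤ ρ²=62; F_rep = 33·(4,4)/32² = (0.1289,0.1289)
F = F_att + ΣF_rep = (2.4713,-2.1343)
p' = p + 1/8·F = (-0.6911,9.7332)

Fx=2.4713 Fy=-2.1343 x'=-0.6911 y'=9.7332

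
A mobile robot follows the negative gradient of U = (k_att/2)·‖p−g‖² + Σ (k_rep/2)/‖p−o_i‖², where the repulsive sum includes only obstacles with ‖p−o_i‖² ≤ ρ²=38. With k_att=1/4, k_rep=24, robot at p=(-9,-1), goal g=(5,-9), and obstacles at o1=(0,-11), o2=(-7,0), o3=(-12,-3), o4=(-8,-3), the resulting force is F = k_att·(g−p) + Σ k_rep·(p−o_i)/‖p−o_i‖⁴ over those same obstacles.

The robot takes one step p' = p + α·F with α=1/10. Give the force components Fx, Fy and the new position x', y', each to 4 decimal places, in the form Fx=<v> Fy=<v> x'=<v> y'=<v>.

Fx=1.0460 Fy=-0.7560 x'=-8.8954 y'=-1.0756

F_att = 1/4·(g−p) = 1/4·(14,-8) = (3.5000,-2.0000)
o1: d²=181 > ρ²=38 → inactive
o2: d²=5 ≤ ρ²=38; F_rep = 24·(-2,-1)/5² = (-1.9200,-0.9600)
o3: d²=13 ≤ ρ²=38; F_rep = 24·(3,2)/13² = (0.4260,0.2840)
o4: d²=5 ≤ ρ²=38; F_rep = 24·(-1,2)/5² = (-0.9600,1.9200)
F = F_att + ΣF_rep = (1.0460,-0.7560)
p' = p + 1/10·F = (-8.8954,-1.0756)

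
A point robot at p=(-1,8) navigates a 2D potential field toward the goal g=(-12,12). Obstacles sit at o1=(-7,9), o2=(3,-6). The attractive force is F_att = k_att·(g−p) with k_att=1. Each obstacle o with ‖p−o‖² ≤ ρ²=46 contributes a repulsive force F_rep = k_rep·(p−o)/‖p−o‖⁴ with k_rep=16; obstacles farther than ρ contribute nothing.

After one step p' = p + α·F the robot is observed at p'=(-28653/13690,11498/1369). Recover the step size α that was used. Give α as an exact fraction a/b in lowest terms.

F_att = 1·(g−p) = 1·(-11,4) = (-11.0000,4.0000)
o1: d²=37 ≤ ρ²=46; F_rep = 16·(6,-1)/37² = (0.0701,-0.0117)
o2: d²=212 > ρ²=46 → inactive
F = F_att + ΣF_rep = (-10.9299,3.9883)
Δp = p'−p = (-1.0930,0.3988); α = Δx/Fx = (-14963/13690) / (-14963/1369) = 1/10
check: Δy/Fy = (546/1369) / (5460/1369) = 1/10 ✓

α = 1/10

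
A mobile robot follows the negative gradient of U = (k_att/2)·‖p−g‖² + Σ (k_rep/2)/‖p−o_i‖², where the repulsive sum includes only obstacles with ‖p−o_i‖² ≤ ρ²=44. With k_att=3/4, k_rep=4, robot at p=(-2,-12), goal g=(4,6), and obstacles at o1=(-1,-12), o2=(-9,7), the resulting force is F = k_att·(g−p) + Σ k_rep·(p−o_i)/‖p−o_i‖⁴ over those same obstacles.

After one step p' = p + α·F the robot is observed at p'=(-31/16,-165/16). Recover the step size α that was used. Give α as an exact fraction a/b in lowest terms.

α = 1/8

F_att = 3/4·(g−p) = 3/4·(6,18) = (4.5000,13.5000)
o1: d²=1 ≤ ρ²=44; F_rep = 4·(-1,0)/1² = (-4.0000,0.0000)
o2: d²=410 > ρ²=44 → inactive
F = F_att + ΣF_rep = (0.5000,13.5000)
Δp = p'−p = (0.0625,1.6875); α = Δx/Fx = (1/16) / (1/2) = 1/8
check: Δy/Fy = (27/16) / (27/2) = 1/8 ✓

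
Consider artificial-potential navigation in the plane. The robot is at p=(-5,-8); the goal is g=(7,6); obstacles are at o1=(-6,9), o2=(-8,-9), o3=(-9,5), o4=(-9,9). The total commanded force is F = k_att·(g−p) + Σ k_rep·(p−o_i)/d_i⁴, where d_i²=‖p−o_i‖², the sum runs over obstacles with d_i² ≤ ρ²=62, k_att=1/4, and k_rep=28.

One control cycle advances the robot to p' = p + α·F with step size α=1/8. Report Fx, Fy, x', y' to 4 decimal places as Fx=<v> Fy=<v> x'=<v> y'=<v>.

F_att = 1/4·(g−p) = 1/4·(12,14) = (3.0000,3.5000)
o1: d²=290 > ρ²=62 → inactive
o2: d²=10 ≤ ρ²=62; F_rep = 28·(3,1)/10² = (0.8400,0.2800)
o3: d²=185 > ρ²=62 → inactive
o4: d²=305 > ρ²=62 → inactive
F = F_att + ΣF_rep = (3.8400,3.7800)
p' = p + 1/8·F = (-4.5200,-7.5275)

Fx=3.8400 Fy=3.7800 x'=-4.5200 y'=-7.5275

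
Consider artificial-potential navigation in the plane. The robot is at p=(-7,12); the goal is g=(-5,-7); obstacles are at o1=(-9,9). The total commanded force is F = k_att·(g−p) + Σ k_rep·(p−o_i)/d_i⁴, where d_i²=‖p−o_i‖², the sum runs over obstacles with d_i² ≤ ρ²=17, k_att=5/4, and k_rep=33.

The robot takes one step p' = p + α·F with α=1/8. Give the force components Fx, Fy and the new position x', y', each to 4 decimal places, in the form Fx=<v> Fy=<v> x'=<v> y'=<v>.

F_att = 5/4·(g−p) = 5/4·(2,-19) = (2.5000,-23.7500)
o1: d²=13 ≤ ρ²=17; F_rep = 33·(2,3)/13² = (0.3905,0.5858)
F = F_att + ΣF_rep = (2.8905,-23.1642)
p' = p + 1/8·F = (-6.6387,9.1045)

Fx=2.8905 Fy=-23.1642 x'=-6.6387 y'=9.1045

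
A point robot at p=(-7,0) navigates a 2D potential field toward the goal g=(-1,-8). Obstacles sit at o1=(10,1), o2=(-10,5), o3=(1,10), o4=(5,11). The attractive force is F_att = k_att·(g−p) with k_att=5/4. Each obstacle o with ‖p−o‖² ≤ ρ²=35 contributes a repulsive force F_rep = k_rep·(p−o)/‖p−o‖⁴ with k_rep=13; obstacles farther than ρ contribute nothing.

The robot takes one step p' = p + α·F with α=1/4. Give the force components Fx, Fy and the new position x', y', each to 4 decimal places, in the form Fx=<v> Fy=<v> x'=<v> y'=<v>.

F_att = 5/4·(g−p) = 5/4·(6,-8) = (7.5000,-10.0000)
o1: d²=290 > ρ²=35 → inactive
o2: d²=34 ≤ ρ²=35; F_rep = 13·(3,-5)/34² = (0.0337,-0.0562)
o3: d²=164 > ρ²=35 → inactive
o4: d²=265 > ρ²=35 → inactive
F = F_att + ΣF_rep = (7.5337,-10.0562)
p' = p + 1/4·F = (-5.1166,-2.5141)

Fx=7.5337 Fy=-10.0562 x'=-5.1166 y'=-2.5141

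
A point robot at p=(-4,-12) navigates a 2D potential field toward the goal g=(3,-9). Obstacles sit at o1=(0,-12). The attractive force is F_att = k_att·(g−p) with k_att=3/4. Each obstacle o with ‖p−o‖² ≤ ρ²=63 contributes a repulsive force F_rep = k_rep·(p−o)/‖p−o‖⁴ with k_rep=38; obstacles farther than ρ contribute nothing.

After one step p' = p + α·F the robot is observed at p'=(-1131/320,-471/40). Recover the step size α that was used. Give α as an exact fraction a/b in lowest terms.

α = 1/10

F_att = 3/4·(g−p) = 3/4·(7,3) = (5.2500,2.2500)
o1: d²=16 ≤ ρ²=63; F_rep = 38·(-4,0)/16² = (-0.5938,0.0000)
F = F_att + ΣF_rep = (4.6562,2.2500)
Δp = p'−p = (0.4656,0.2250); α = Δx/Fx = (149/320) / (149/32) = 1/10
check: Δy/Fy = (9/40) / (9/4) = 1/10 ✓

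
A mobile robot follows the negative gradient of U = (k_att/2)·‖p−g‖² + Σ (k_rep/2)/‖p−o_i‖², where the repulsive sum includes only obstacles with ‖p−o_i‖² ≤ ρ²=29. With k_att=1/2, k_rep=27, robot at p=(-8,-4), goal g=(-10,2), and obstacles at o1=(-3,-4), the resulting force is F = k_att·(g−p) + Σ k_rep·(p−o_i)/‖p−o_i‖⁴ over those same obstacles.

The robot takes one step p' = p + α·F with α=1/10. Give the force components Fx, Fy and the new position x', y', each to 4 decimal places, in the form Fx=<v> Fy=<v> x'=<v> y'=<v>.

Fx=-1.2160 Fy=3.0000 x'=-8.1216 y'=-3.7000

F_att = 1/2·(g−p) = 1/2·(-2,6) = (-1.0000,3.0000)
o1: d²=25 ≤ ρ²=29; F_rep = 27·(-5,0)/25² = (-0.2160,0.0000)
F = F_att + ΣF_rep = (-1.2160,3.0000)
p' = p + 1/10·F = (-8.1216,-3.7000)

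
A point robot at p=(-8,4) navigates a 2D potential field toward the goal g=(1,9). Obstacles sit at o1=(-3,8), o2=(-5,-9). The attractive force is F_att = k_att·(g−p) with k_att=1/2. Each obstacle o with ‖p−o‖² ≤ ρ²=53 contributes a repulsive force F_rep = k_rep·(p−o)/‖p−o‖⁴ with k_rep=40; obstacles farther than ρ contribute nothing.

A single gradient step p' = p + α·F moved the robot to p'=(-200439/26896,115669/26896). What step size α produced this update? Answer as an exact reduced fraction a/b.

F_att = 1/2·(g−p) = 1/2·(9,5) = (4.5000,2.5000)
o1: d²=41 ≤ ρ²=53; F_rep = 40·(-5,-4)/41² = (-0.1190,-0.0952)
o2: d²=178 > ρ²=53 → inactive
F = F_att + ΣF_rep = (4.3810,2.4048)
Δp = p'−p = (0.5476,0.3006); α = Δx/Fx = (14729/26896) / (14729/3362) = 1/8
check: Δy/Fy = (8085/26896) / (8085/3362) = 1/8 ✓

α = 1/8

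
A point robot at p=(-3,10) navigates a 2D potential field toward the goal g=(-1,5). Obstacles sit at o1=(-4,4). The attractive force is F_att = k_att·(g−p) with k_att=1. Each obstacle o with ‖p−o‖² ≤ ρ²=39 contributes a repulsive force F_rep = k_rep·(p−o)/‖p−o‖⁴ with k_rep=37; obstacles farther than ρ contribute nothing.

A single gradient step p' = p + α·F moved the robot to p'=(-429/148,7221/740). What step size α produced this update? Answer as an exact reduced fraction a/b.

F_att = 1·(g−p) = 1·(2,-5) = (2.0000,-5.0000)
o1: d²=37 ≤ ρ²=39; F_rep = 37·(1,6)/37² = (0.0270,0.1622)
F = F_att + ΣF_rep = (2.0270,-4.8378)
Δp = p'−p = (0.1014,-0.2419); α = Δx/Fx = (15/148) / (75/37) = 1/20
check: Δy/Fy = (-179/740) / (-179/37) = 1/20 ✓

α = 1/20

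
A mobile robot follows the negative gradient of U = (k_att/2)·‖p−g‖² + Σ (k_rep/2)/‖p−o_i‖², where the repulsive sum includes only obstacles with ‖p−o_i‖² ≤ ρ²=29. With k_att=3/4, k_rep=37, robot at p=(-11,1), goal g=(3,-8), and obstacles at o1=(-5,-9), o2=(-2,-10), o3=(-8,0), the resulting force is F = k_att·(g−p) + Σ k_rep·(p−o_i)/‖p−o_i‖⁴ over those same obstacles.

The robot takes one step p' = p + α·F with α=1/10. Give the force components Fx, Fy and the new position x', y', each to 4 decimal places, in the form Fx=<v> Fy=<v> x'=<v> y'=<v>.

Fx=9.3900 Fy=-6.3800 x'=-10.0610 y'=0.3620

F_att = 3/4·(g−p) = 3/4·(14,-9) = (10.5000,-6.7500)
o1: d²=136 > ρ²=29 → inactive
o2: d²=202 > ρ²=29 → inactive
o3: d²=10 ≤ ρ²=29; F_rep = 37·(-3,1)/10² = (-1.1100,0.3700)
F = F_att + ΣF_rep = (9.3900,-6.3800)
p' = p + 1/10·F = (-10.0610,0.3620)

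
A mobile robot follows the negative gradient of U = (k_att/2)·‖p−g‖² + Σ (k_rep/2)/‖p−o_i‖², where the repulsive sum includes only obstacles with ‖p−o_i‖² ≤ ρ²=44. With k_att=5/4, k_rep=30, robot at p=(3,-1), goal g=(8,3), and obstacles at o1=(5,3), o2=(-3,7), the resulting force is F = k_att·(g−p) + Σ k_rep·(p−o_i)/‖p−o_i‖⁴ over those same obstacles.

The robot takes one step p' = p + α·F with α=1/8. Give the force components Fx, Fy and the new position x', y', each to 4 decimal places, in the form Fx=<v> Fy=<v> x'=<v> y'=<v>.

Fx=6.1000 Fy=4.7000 x'=3.7625 y'=-0.4125

F_att = 5/4·(g−p) = 5/4·(5,4) = (6.2500,5.0000)
o1: d²=20 ≤ ρ²=44; F_rep = 30·(-2,-4)/20² = (-0.1500,-0.3000)
o2: d²=100 > ρ²=44 → inactive
F = F_att + ΣF_rep = (6.1000,4.7000)
p' = p + 1/8·F = (3.7625,-0.4125)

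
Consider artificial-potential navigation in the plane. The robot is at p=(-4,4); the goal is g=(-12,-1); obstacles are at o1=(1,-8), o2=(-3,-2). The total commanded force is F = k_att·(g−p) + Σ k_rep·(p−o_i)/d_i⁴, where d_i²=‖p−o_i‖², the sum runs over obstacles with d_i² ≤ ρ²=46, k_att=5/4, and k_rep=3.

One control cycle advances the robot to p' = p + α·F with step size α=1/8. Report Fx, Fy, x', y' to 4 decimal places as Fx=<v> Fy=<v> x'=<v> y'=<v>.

F_att = 5/4·(g−p) = 5/4·(-8,-5) = (-10.0000,-6.2500)
o1: d²=169 > ρ²=46 → inactive
o2: d²=37 ≤ ρ²=46; F_rep = 3·(-1,6)/37² = (-0.0022,0.0131)
F = F_att + ΣF_rep = (-10.0022,-6.2369)
p' = p + 1/8·F = (-5.2503,3.2204)

Fx=-10.0022 Fy=-6.2369 x'=-5.2503 y'=3.2204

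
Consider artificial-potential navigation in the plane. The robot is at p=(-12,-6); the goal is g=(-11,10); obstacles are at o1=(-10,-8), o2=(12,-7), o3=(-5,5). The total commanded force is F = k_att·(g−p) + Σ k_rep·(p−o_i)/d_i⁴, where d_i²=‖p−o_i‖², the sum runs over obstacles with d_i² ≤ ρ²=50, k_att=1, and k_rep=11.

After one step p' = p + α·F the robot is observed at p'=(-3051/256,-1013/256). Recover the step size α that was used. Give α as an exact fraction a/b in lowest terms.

α = 1/8

F_att = 1·(g−p) = 1·(1,16) = (1.0000,16.0000)
o1: d²=8 ≤ ρ²=50; F_rep = 11·(-2,2)/8² = (-0.3438,0.3438)
o2: d²=577 > ρ²=50 → inactive
o3: d²=170 > ρ²=50 → inactive
F = F_att + ΣF_rep = (0.6562,16.3438)
Δp = p'−p = (0.0820,2.0430); α = Δx/Fx = (21/256) / (21/32) = 1/8
check: Δy/Fy = (523/256) / (523/32) = 1/8 ✓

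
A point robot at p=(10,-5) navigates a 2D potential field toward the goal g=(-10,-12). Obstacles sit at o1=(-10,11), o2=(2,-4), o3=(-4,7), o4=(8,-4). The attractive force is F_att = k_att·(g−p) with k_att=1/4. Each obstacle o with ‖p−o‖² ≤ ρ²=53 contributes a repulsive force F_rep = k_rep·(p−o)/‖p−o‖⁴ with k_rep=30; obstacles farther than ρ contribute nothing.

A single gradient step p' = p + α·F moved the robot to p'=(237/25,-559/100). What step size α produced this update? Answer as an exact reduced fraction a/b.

α = 1/5

F_att = 1/4·(g−p) = 1/4·(-20,-7) = (-5.0000,-1.7500)
o1: d²=656 > ρ²=53 → inactive
o2: d²=65 > ρ²=53 → inactive
o3: d²=340 > ρ²=53 → inactive
o4: d²=5 ≤ ρ²=53; F_rep = 30·(2,-1)/5² = (2.4000,-1.2000)
F = F_att + ΣF_rep = (-2.6000,-2.9500)
Δp = p'−p = (-0.5200,-0.5900); α = Δx/Fx = (-13/25) / (-13/5) = 1/5
check: Δy/Fy = (-59/100) / (-59/20) = 1/5 ✓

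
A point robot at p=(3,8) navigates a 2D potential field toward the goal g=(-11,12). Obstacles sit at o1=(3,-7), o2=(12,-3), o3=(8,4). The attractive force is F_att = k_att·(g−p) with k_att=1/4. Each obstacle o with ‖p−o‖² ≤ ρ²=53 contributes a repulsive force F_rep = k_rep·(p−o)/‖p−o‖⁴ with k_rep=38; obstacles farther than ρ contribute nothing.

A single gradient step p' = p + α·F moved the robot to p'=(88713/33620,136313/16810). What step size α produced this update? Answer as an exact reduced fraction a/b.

α = 1/10

F_att = 1/4·(g−p) = 1/4·(-14,4) = (-3.5000,1.0000)
o1: d²=225 > ρ²=53 → inactive
o2: d²=202 > ρ²=53 → inactive
o3: d²=41 ≤ ρ²=53; F_rep = 38·(-5,4)/41² = (-0.1130,0.0904)
F = F_att + ΣF_rep = (-3.6130,1.0904)
Δp = p'−p = (-0.3613,0.1090); α = Δx/Fx = (-12147/33620) / (-12147/3362) = 1/10
check: Δy/Fy = (1833/16810) / (1833/1681) = 1/10 ✓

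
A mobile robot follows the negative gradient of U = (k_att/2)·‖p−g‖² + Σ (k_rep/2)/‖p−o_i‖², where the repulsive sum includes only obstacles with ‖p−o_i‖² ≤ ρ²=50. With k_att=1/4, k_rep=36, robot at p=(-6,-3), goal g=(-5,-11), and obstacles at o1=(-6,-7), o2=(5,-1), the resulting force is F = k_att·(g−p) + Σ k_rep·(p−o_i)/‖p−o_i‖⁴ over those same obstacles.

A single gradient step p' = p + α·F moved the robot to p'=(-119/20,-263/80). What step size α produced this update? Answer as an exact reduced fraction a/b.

F_att = 1/4·(g−p) = 1/4·(1,-8) = (0.2500,-2.0000)
o1: d²=16 ≤ ρ²=50; F_rep = 36·(0,4)/16² = (0.0000,0.5625)
o2: d²=125 > ρ²=50 → inactive
F = F_att + ΣF_rep = (0.2500,-1.4375)
Δp = p'−p = (0.0500,-0.2875); α = Δx/Fx = (1/20) / (1/4) = 1/5
check: Δy/Fy = (-23/80) / (-23/16) = 1/5 ✓

α = 1/5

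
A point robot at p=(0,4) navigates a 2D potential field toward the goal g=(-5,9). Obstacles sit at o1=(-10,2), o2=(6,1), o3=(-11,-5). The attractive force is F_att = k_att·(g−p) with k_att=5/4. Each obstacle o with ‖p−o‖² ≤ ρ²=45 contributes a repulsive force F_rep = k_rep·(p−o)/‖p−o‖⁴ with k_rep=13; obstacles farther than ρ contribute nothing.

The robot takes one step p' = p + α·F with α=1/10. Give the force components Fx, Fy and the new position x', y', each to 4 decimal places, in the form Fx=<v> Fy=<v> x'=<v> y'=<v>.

Fx=-6.2885 Fy=6.2693 x'=-0.6289 y'=4.6269

F_att = 5/4·(g−p) = 5/4·(-5,5) = (-6.2500,6.2500)
o1: d²=104 > ρ²=45 → inactive
o2: d²=45 ≤ ρ²=45; F_rep = 13·(-6,3)/45² = (-0.0385,0.0193)
o3: d²=202 > ρ²=45 → inactive
F = F_att + ΣF_rep = (-6.2885,6.2693)
p' = p + 1/10·F = (-0.6289,4.6269)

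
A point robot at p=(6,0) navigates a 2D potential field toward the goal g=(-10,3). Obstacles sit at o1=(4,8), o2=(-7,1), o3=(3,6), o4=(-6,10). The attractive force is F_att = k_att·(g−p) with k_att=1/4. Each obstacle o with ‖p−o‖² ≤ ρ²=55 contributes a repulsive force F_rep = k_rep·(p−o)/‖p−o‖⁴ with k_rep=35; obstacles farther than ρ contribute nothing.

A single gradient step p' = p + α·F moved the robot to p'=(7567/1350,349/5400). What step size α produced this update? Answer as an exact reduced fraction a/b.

F_att = 1/4·(g−p) = 1/4·(-16,3) = (-4.0000,0.7500)
o1: d²=68 > ρ²=55 → inactive
o2: d²=170 > ρ²=55 → inactive
o3: d²=45 ≤ ρ²=55; F_rep = 35·(3,-6)/45² = (0.0519,-0.1037)
o4: d²=244 > ρ²=55 → inactive
F = F_att + ΣF_rep = (-3.9481,0.6463)
Δp = p'−p = (-0.3948,0.0646); α = Δx/Fx = (-533/1350) / (-533/135) = 1/10
check: Δy/Fy = (349/5400) / (349/540) = 1/10 ✓

α = 1/10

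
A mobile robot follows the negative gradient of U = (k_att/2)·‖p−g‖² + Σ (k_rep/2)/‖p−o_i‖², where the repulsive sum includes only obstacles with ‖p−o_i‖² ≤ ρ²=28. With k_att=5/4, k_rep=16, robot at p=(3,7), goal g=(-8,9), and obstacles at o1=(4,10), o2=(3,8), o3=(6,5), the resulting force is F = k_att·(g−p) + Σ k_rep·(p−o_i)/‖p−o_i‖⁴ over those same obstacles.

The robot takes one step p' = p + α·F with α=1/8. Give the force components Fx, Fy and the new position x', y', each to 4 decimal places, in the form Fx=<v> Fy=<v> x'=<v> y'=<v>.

Fx=-14.1940 Fy=-13.7907 x'=1.2257 y'=5.2762

F_att = 5/4·(g−p) = 5/4·(-11,2) = (-13.7500,2.5000)
o1: d²=10 ≤ ρ²=28; F_rep = 16·(-1,-3)/10² = (-0.1600,-0.4800)
o2: d²=1 ≤ ρ²=28; F_rep = 16·(0,-1)/1² = (0.0000,-16.0000)
o3: d²=13 ≤ ρ²=28; F_rep = 16·(-3,2)/13² = (-0.2840,0.1893)
F = F_att + ΣF_rep = (-14.1940,-13.7907)
p' = p + 1/8·F = (1.2257,5.2762)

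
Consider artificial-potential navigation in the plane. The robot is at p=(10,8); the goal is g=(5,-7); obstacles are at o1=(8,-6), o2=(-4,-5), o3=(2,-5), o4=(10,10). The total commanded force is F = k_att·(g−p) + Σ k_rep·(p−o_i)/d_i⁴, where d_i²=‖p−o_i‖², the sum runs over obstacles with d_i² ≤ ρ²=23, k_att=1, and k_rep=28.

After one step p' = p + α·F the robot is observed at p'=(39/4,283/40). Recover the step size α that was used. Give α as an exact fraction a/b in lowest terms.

α = 1/20

F_att = 1·(g−p) = 1·(-5,-15) = (-5.0000,-15.0000)
o1: d²=200 > ρ²=23 → inactive
o2: d²=365 > ρ²=23 → inactive
o3: d²=233 > ρ²=23 → inactive
o4: d²=4 ≤ ρ²=23; F_rep = 28·(0,-2)/4² = (0.0000,-3.5000)
F = F_att + ΣF_rep = (-5.0000,-18.5000)
Δp = p'−p = (-0.2500,-0.9250); α = Δx/Fx = (-1/4) / (-5) = 1/20
check: Δy/Fy = (-37/40) / (-37/2) = 1/20 ✓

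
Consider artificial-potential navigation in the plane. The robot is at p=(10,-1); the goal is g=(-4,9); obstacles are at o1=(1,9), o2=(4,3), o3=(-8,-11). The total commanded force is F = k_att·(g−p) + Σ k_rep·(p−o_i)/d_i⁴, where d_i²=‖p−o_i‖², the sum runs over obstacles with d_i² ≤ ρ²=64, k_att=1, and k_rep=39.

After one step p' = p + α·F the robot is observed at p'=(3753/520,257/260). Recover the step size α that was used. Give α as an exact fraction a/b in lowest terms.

F_att = 1·(g−p) = 1·(-14,10) = (-14.0000,10.0000)
o1: d²=181 > ρ²=64 → inactive
o2: d²=52 ≤ ρ²=64; F_rep = 39·(6,-4)/52² = (0.0865,-0.0577)
o3: d²=424 > ρ²=64 → inactive
F = F_att + ΣF_rep = (-13.9135,9.9423)
Δp = p'−p = (-2.7827,1.9885); α = Δx/Fx = (-1447/520) / (-1447/104) = 1/5
check: Δy/Fy = (517/260) / (517/52) = 1/5 ✓

α = 1/5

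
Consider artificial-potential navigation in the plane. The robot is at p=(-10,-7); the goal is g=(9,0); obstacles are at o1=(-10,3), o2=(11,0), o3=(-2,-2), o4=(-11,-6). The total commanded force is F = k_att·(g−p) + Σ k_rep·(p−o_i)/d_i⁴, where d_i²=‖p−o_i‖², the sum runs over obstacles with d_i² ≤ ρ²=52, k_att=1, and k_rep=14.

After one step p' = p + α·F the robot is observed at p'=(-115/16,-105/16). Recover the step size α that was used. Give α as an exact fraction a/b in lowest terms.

α = 1/8

F_att = 1·(g−p) = 1·(19,7) = (19.0000,7.0000)
o1: d²=100 > ρ²=52 → inactive
o2: d²=490 > ρ²=52 → inactive
o3: d²=89 > ρ²=52 → inactive
o4: d²=2 ≤ ρ²=52; F_rep = 14·(1,-1)/2² = (3.5000,-3.5000)
F = F_att + ΣF_rep = (22.5000,3.5000)
Δp = p'−p = (2.8125,0.4375); α = Δx/Fx = (45/16) / (45/2) = 1/8
check: Δy/Fy = (7/16) / (7/2) = 1/8 ✓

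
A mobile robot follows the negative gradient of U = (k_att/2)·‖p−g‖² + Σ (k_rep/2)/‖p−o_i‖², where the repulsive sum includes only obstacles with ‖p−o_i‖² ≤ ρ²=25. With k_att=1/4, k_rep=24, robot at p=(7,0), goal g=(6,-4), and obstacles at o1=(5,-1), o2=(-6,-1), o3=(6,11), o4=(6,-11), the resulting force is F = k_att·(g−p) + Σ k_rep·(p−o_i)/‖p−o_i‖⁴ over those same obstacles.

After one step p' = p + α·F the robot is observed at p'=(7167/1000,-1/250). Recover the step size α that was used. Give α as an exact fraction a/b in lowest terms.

F_att = 1/4·(g−p) = 1/4·(-1,-4) = (-0.2500,-1.0000)
o1: d²=5 ≤ ρ²=25; F_rep = 24·(2,1)/5² = (1.9200,0.9600)
o2: d²=170 > ρ²=25 → inactive
o3: d²=122 > ρ²=25 → inactive
o4: d²=122 > ρ²=25 → inactive
F = F_att + ΣF_rep = (1.6700,-0.0400)
Δp = p'−p = (0.1670,-0.0040); α = Δx/Fx = (167/1000) / (167/100) = 1/10
check: Δy/Fy = (-1/250) / (-1/25) = 1/10 ✓

α = 1/10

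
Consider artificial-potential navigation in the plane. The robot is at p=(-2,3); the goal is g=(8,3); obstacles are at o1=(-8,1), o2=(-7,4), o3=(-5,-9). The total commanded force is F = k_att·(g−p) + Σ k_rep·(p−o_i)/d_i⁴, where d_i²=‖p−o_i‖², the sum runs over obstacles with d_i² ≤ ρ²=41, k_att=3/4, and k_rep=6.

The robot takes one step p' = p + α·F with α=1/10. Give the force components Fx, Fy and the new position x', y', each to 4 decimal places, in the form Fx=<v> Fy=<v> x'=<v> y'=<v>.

F_att = 3/4·(g−p) = 3/4·(10,0) = (7.5000,0.0000)
o1: d²=40 ≤ ρ²=41; F_rep = 6·(6,2)/40² = (0.0225,0.0075)
o2: d²=26 ≤ ρ²=41; F_rep = 6·(5,-1)/26² = (0.0444,-0.0089)
o3: d²=153 > ρ²=41 → inactive
F = F_att + ΣF_rep = (7.5669,-0.0014)
p' = p + 1/10·F = (-1.2433,2.9999)

Fx=7.5669 Fy=-0.0014 x'=-1.2433 y'=2.9999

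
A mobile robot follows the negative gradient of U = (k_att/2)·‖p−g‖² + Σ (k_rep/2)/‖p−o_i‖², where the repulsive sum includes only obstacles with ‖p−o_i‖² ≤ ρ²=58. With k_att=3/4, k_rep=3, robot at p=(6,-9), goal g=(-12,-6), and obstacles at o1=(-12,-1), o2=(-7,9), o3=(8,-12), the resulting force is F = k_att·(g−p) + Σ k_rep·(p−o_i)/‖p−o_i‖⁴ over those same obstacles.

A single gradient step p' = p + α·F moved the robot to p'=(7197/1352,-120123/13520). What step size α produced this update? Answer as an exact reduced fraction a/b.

F_att = 3/4·(g−p) = 3/4·(-18,3) = (-13.5000,2.2500)
o1: d²=388 > ρ²=58 → inactive
o2: d²=493 > ρ²=58 → inactive
o3: d²=13 ≤ ρ²=58; F_rep = 3·(-2,3)/13² = (-0.0355,0.0533)
F = F_att + ΣF_rep = (-13.5355,2.3033)
Δp = p'−p = (-0.6768,0.1152); α = Δx/Fx = (-915/1352) / (-4575/338) = 1/20
check: Δy/Fy = (1557/13520) / (1557/676) = 1/20 ✓

α = 1/20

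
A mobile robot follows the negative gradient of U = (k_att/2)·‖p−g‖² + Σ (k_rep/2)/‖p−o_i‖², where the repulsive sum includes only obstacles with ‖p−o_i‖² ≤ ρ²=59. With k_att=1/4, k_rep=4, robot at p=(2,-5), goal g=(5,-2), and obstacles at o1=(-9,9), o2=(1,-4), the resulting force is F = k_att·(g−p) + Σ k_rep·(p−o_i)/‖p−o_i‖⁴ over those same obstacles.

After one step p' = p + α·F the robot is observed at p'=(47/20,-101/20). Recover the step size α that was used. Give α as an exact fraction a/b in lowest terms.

α = 1/5

F_att = 1/4·(g−p) = 1/4·(3,3) = (0.7500,0.7500)
o1: d²=317 > ρ²=59 → inactive
o2: d²=2 ≤ ρ²=59; F_rep = 4·(1,-1)/2² = (1.0000,-1.0000)
F = F_att + ΣF_rep = (1.7500,-0.2500)
Δp = p'−p = (0.3500,-0.0500); α = Δx/Fx = (7/20) / (7/4) = 1/5
check: Δy/Fy = (-1/20) / (-1/4) = 1/5 ✓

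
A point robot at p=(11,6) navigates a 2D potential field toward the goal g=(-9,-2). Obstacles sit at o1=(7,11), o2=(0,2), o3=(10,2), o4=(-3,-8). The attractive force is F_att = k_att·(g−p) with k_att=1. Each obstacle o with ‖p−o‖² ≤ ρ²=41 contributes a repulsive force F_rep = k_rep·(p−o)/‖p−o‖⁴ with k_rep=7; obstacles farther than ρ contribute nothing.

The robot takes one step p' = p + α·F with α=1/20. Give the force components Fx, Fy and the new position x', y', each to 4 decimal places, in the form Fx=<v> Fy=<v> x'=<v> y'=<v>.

Fx=-19.9591 Fy=-7.9239 x'=10.0020 y'=5.6038

F_att = 1·(g−p) = 1·(-20,-8) = (-20.0000,-8.0000)
o1: d²=41 ≤ ρ²=41; F_rep = 7·(4,-5)/41² = (0.0167,-0.0208)
o2: d²=137 > ρ²=41 → inactive
o3: d²=17 ≤ ρ²=41; F_rep = 7·(1,4)/17² = (0.0242,0.0969)
o4: d²=392 > ρ²=41 → inactive
F = F_att + ΣF_rep = (-19.9591,-7.9239)
p' = p + 1/20·F = (10.0020,5.6038)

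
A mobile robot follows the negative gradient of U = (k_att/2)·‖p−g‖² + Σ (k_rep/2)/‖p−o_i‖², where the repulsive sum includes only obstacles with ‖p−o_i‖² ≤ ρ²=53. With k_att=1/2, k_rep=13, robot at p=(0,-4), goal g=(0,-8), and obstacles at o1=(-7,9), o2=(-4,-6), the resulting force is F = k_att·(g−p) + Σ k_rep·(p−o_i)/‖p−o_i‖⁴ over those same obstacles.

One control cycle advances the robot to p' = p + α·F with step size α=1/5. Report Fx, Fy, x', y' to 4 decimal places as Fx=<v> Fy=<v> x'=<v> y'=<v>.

F_att = 1/2·(g−p) = 1/2·(0,-4) = (0.0000,-2.0000)
o1: d²=218 > ρ²=53 → inactive
o2: d²=20 ≤ ρ²=53; F_rep = 13·(4,2)/20² = (0.1300,0.0650)
F = F_att + ΣF_rep = (0.1300,-1.9350)
p' = p + 1/5·F = (0.0260,-4.3870)

Fx=0.1300 Fy=-1.9350 x'=0.0260 y'=-4.3870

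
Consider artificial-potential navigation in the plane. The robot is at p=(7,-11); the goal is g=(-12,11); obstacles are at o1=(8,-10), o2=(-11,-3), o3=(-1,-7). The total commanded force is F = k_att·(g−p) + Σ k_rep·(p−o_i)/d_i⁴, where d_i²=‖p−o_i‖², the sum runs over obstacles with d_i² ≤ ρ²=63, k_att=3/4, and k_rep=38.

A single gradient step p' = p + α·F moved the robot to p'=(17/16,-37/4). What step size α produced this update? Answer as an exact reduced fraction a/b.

α = 1/4

F_att = 3/4·(g−p) = 3/4·(-19,22) = (-14.2500,16.5000)
o1: d²=2 ≤ ρ²=63; F_rep = 38·(-1,-1)/2² = (-9.5000,-9.5000)
o2: d²=388 > ρ²=63 → inactive
o3: d²=80 > ρ²=63 → inactive
F = F_att + ΣF_rep = (-23.7500,7.0000)
Δp = p'−p = (-5.9375,1.7500); α = Δx/Fx = (-95/16) / (-95/4) = 1/4
check: Δy/Fy = (7/4) / (7) = 1/4 ✓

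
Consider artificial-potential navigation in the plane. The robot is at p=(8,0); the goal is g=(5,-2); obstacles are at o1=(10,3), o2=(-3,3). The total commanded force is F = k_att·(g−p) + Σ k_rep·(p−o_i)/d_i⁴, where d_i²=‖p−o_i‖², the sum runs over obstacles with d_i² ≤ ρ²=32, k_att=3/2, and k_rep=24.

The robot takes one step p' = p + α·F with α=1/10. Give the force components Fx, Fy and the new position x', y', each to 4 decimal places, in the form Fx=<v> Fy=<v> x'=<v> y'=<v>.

Fx=-4.7840 Fy=-3.4260 x'=7.5216 y'=-0.3426

F_att = 3/2·(g−p) = 3/2·(-3,-2) = (-4.5000,-3.0000)
o1: d²=13 ≤ ρ²=32; F_rep = 24·(-2,-3)/13² = (-0.2840,-0.4260)
o2: d²=130 > ρ²=32 → inactive
F = F_att + ΣF_rep = (-4.7840,-3.4260)
p' = p + 1/10·F = (7.5216,-0.3426)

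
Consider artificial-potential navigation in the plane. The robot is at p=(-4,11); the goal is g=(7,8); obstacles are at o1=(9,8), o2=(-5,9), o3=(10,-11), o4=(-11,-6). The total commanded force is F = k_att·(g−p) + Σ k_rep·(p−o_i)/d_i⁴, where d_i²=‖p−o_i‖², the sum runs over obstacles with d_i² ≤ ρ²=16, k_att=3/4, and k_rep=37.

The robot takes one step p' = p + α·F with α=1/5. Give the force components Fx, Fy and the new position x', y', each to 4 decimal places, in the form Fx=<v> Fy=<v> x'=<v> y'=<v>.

F_att = 3/4·(g−p) = 3/4·(11,-3) = (8.2500,-2.2500)
o1: d²=178 > ρ²=16 → inactive
o2: d²=5 ≤ ρ²=16; F_rep = 37·(1,2)/5² = (1.4800,2.9600)
o3: d²=680 > ρ²=16 → inactive
o4: d²=338 > ρ²=16 → inactive
F = F_att + ΣF_rep = (9.7300,0.7100)
p' = p + 1/5·F = (-2.0540,11.1420)

Fx=9.7300 Fy=0.7100 x'=-2.0540 y'=11.1420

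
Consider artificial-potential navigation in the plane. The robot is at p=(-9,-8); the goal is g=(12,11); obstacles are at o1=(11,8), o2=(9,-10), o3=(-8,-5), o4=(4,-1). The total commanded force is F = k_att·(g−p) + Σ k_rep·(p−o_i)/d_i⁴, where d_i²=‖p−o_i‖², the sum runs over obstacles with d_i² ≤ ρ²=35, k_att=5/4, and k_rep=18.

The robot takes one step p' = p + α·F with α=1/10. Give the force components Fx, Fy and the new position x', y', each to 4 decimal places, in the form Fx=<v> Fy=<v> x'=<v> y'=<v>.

F_att = 5/4·(g−p) = 5/4·(21,19) = (26.2500,23.7500)
o1: d²=656 > ρ²=35 → inactive
o2: d²=328 > ρ²=35 → inactive
o3: d²=10 ≤ ρ²=35; F_rep = 18·(-1,-3)/10² = (-0.1800,-0.5400)
o4: d²=218 > ρ²=35 → inactive
F = F_att + ΣF_rep = (26.0700,23.2100)
p' = p + 1/10·F = (-6.3930,-5.6790)

Fx=26.0700 Fy=23.2100 x'=-6.3930 y'=-5.6790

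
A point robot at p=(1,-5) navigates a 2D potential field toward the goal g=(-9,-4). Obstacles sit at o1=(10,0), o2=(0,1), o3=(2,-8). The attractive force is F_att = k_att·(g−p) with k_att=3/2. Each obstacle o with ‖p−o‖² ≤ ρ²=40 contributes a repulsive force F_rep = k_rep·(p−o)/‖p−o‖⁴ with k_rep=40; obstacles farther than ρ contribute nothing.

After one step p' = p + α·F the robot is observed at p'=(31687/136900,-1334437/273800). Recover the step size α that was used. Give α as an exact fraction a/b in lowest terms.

F_att = 3/2·(g−p) = 3/2·(-10,1) = (-15.0000,1.5000)
o1: d²=106 > ρ²=40 → inactive
o2: d²=37 ≤ ρ²=40; F_rep = 40·(1,-6)/37² = (0.0292,-0.1753)
o3: d²=10 ≤ ρ²=40; F_rep = 40·(-1,3)/10² = (-0.4000,1.2000)
F = F_att + ΣF_rep = (-15.3708,2.5247)
Δp = p'−p = (-0.7685,0.1262); α = Δx/Fx = (-105213/136900) / (-105213/6845) = 1/20
check: Δy/Fy = (34563/273800) / (34563/13690) = 1/20 ✓

α = 1/20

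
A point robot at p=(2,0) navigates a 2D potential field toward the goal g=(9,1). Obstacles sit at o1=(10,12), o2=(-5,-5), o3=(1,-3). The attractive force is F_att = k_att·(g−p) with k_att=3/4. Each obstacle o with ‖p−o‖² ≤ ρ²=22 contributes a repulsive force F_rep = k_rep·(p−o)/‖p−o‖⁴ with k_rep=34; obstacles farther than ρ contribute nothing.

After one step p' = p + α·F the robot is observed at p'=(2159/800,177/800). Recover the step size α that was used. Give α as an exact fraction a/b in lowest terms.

α = 1/8

F_att = 3/4·(g−p) = 3/4·(7,1) = (5.2500,0.7500)
o1: d²=208 > ρ²=22 → inactive
o2: d²=74 > ρ²=22 → inactive
o3: d²=10 ≤ ρ²=22; F_rep = 34·(1,3)/10² = (0.3400,1.0200)
F = F_att + ΣF_rep = (5.5900,1.7700)
Δp = p'−p = (0.6987,0.2213); α = Δx/Fx = (559/800) / (559/100) = 1/8
check: Δy/Fy = (177/800) / (177/100) = 1/8 ✓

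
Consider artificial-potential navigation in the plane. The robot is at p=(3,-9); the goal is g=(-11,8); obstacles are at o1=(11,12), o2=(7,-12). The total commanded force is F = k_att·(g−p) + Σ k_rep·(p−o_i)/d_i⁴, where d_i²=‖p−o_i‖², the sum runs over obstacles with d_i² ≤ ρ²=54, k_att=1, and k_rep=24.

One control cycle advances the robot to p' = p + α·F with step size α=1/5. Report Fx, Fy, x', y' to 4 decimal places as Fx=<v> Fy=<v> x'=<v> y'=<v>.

Fx=-14.1536 Fy=17.1152 x'=0.1693 y'=-5.5770

F_att = 1·(g−p) = 1·(-14,17) = (-14.0000,17.0000)
o1: d²=505 > ρ²=54 → inactive
o2: d²=25 ≤ ρ²=54; F_rep = 24·(-4,3)/25² = (-0.1536,0.1152)
F = F_att + ΣF_rep = (-14.1536,17.1152)
p' = p + 1/5·F = (0.1693,-5.5770)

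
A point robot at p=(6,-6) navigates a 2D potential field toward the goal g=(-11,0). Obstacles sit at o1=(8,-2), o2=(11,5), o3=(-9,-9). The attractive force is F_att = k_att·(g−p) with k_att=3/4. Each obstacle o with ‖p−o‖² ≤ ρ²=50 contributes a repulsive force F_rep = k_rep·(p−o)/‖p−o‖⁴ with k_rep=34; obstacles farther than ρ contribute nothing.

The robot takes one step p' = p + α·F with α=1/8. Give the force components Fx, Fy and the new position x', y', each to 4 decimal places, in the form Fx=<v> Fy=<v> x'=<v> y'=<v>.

F_att = 3/4·(g−p) = 3/4·(-17,6) = (-12.7500,4.5000)
o1: d²=20 ≤ ρ²=50; F_rep = 34·(-2,-4)/20² = (-0.1700,-0.3400)
o2: d²=146 > ρ²=50 → inactive
o3: d²=234 > ρ²=50 → inactive
F = F_att + ΣF_rep = (-12.9200,4.1600)
p' = p + 1/8·F = (4.3850,-5.4800)

Fx=-12.9200 Fy=4.1600 x'=4.3850 y'=-5.4800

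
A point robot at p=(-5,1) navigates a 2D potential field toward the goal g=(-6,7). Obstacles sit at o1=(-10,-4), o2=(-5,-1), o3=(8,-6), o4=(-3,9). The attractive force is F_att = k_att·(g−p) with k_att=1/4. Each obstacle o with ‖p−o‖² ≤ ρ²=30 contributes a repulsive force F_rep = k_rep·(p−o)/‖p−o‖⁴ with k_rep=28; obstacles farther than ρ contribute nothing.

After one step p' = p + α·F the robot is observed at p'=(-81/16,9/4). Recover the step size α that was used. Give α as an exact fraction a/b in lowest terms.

F_att = 1/4·(g−p) = 1/4·(-1,6) = (-0.2500,1.5000)
o1: d²=50 > ρ²=30 → inactive
o2: d²=4 ≤ ρ²=30; F_rep = 28·(0,2)/4² = (0.0000,3.5000)
o3: d²=218 > ρ²=30 → inactive
o4: d²=68 > ρ²=30 → inactive
F = F_att + ΣF_rep = (-0.2500,5.0000)
Δp = p'−p = (-0.0625,1.2500); α = Δx/Fx = (-1/16) / (-1/4) = 1/4
check: Δy/Fy = (5/4) / (5) = 1/4 ✓

α = 1/4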